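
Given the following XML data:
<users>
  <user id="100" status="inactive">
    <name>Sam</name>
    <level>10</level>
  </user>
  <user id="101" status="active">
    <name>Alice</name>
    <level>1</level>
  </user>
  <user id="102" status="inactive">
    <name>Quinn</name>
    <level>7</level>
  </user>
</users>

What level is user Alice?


Finding user: Alice
<level>1</level>

ANSWER: 1


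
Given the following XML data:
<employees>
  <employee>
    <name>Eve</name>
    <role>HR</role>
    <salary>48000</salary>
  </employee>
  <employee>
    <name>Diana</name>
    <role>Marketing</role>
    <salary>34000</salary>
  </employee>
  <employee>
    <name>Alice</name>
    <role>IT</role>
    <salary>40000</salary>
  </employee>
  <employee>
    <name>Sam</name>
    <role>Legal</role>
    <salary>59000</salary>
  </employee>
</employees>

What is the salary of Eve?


Searching for <employee> with <name>Eve</name>
Found at position 1
<salary>48000</salary>

ANSWER: 48000


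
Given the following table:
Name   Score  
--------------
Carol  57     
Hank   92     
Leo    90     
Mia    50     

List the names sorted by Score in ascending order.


Sorting by Score (ascending):
  Mia: 50
  Carol: 57
  Leo: 90
  Hank: 92


ANSWER: Mia, Carol, Leo, Hank


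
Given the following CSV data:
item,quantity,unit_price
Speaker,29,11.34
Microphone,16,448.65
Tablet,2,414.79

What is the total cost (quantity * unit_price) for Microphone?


Row: Microphone
quantity = 16
unit_price = 448.65
total = 16 * 448.65 = 7178.4

ANSWER: 7178.4


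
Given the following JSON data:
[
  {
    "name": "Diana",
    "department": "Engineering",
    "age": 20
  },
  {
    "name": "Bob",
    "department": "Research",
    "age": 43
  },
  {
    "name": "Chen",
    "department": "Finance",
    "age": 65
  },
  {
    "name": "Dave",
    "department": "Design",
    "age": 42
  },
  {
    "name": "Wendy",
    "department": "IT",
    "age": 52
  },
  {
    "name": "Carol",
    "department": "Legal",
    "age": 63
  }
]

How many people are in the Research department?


Scanning records for department = Research
  Record 1: Bob
Count: 1

ANSWER: 1


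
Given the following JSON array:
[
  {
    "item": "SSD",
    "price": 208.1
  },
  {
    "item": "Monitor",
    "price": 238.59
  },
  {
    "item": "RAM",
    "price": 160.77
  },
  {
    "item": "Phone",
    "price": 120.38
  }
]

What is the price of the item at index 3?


Array index 3 -> Phone
price = 120.38

ANSWER: 120.38


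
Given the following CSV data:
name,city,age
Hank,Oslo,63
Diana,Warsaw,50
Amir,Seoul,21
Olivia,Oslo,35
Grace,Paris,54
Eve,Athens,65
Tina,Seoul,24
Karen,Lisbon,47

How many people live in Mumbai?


Scanning city column for 'Mumbai':
Total matches: 0

ANSWER: 0


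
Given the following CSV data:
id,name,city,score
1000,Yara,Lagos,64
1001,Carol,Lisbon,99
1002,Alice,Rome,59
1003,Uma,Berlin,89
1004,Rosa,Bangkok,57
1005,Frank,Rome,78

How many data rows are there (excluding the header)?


Counting rows (excluding header):
Header: id,name,city,score
Data rows: 6

ANSWER: 6


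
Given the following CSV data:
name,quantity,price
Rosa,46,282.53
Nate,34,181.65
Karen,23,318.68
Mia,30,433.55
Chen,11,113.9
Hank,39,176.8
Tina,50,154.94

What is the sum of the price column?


Values in 'price' column:
  Row 1: 282.53
  Row 2: 181.65
  Row 3: 318.68
  Row 4: 433.55
  Row 5: 113.9
  Row 6: 176.8
  Row 7: 154.94
Sum = 282.53 + 181.65 + 318.68 + 433.55 + 113.9 + 176.8 + 154.94 = 1662.05

ANSWER: 1662.05


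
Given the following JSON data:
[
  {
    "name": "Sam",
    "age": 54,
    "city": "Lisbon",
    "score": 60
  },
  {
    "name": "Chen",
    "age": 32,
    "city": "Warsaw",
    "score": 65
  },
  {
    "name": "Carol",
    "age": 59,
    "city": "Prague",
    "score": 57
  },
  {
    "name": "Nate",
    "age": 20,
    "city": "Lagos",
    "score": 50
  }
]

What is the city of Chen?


Looking up record where name = Chen
Record index: 1
Field 'city' = Warsaw

ANSWER: Warsaw


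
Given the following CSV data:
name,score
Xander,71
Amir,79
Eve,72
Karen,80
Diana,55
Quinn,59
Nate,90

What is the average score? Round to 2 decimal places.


Scores: 71, 79, 72, 80, 55, 59, 90
Sum = 506
Count = 7
Average = 506 / 7 = 72.29

ANSWER: 72.29


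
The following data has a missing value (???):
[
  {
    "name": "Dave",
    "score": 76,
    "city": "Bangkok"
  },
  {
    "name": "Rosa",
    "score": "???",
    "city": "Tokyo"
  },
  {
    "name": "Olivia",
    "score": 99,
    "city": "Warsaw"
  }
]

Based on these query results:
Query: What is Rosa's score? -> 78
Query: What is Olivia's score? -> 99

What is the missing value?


The missing value is Rosa's score
From query: Rosa's score = 78

ANSWER: 78


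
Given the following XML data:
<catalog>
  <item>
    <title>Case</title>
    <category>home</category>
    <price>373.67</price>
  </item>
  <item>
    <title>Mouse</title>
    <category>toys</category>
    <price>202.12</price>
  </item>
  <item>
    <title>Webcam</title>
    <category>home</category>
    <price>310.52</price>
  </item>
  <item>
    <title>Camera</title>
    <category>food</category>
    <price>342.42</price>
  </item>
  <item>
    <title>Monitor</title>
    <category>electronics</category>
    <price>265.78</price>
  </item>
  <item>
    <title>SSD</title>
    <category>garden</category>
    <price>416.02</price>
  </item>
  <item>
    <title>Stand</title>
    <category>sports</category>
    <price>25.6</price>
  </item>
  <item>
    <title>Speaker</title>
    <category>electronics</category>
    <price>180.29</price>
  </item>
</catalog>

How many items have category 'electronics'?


Scanning <item> elements for <category>electronics</category>:
  Item 5: Monitor -> MATCH
  Item 8: Speaker -> MATCH
Count: 2

ANSWER: 2


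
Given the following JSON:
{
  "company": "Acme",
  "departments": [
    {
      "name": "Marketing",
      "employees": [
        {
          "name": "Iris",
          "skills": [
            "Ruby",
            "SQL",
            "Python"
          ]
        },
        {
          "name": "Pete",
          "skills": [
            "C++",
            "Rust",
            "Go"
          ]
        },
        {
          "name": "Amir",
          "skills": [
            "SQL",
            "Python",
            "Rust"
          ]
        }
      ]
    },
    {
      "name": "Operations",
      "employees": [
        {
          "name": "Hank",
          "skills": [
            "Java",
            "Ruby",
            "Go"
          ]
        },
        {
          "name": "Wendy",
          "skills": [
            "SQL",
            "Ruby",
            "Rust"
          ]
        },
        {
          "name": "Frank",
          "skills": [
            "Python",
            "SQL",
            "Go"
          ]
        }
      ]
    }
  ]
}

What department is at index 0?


Path: departments[0].name
Value: Marketing

ANSWER: Marketing


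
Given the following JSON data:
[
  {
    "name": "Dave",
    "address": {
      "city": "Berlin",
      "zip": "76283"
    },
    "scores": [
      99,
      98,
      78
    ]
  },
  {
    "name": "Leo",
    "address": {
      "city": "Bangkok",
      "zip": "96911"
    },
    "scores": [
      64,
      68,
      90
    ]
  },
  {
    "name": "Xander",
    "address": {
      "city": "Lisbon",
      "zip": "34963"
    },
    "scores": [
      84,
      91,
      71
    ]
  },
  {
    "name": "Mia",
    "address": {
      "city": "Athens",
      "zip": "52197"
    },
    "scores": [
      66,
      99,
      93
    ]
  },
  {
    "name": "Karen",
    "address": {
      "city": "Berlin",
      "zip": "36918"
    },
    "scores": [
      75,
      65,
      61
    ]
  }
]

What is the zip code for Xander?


Path: records[2].address.zip
Value: 34963

ANSWER: 34963


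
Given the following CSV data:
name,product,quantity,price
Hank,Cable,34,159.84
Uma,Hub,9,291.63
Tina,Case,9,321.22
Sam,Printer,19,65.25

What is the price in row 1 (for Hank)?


Row 1: Hank
Column 'price' = 159.84

ANSWER: 159.84


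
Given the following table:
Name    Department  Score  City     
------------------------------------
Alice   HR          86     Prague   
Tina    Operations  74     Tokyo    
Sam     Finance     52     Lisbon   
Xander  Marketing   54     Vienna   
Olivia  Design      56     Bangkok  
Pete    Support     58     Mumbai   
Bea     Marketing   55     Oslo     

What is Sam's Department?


Row 3: Sam
Department = Finance

ANSWER: Finance


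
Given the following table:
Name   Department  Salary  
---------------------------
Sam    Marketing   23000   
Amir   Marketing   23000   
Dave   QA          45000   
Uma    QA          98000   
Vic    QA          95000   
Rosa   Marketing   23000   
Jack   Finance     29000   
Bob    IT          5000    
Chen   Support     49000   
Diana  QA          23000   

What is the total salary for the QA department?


QA department members:
  Dave: 45000
  Uma: 98000
  Vic: 95000
  Diana: 23000
Total = 45000 + 98000 + 95000 + 23000 = 261000

ANSWER: 261000


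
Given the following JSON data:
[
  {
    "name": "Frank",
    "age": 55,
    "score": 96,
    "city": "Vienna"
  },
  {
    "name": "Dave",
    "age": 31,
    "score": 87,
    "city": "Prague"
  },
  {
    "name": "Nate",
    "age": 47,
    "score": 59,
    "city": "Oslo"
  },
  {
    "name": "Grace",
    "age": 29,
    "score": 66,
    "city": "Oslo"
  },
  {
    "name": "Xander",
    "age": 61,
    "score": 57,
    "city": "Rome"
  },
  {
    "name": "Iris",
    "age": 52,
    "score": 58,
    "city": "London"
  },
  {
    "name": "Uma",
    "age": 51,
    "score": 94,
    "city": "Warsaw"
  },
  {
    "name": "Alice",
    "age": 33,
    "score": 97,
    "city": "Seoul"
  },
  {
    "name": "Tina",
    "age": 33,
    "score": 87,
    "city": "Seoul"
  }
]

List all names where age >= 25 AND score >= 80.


Checking both conditions:
  Frank (age=55, score=96) -> YES
  Dave (age=31, score=87) -> YES
  Nate (age=47, score=59) -> no
  Grace (age=29, score=66) -> no
  Xander (age=61, score=57) -> no
  Iris (age=52, score=58) -> no
  Uma (age=51, score=94) -> YES
  Alice (age=33, score=97) -> YES
  Tina (age=33, score=87) -> YES


ANSWER: Frank, Dave, Uma, Alice, Tina


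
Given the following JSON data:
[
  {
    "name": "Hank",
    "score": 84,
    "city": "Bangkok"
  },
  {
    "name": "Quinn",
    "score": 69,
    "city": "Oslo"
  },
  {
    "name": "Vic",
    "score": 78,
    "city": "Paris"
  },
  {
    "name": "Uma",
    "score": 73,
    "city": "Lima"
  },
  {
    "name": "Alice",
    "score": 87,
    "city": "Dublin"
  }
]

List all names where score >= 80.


Filtering records where score >= 80:
  Hank (score=84) -> YES
  Quinn (score=69) -> no
  Vic (score=78) -> no
  Uma (score=73) -> no
  Alice (score=87) -> YES


ANSWER: Hank, Alice


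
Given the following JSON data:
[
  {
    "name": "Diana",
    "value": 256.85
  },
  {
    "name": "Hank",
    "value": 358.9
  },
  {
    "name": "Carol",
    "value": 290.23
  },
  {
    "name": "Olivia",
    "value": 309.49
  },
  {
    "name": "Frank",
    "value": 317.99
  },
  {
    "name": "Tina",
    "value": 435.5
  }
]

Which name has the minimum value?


Comparing values:
  Diana: 256.85
  Hank: 358.9
  Carol: 290.23
  Olivia: 309.49
  Frank: 317.99
  Tina: 435.5
Minimum: Diana (256.85)

ANSWER: Diana


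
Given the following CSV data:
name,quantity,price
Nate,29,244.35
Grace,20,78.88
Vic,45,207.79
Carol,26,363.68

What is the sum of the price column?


Values in 'price' column:
  Row 1: 244.35
  Row 2: 78.88
  Row 3: 207.79
  Row 4: 363.68
Sum = 244.35 + 78.88 + 207.79 + 363.68 = 894.7

ANSWER: 894.7


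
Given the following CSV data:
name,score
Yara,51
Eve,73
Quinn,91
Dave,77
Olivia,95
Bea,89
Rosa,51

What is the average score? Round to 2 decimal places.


Scores: 51, 73, 91, 77, 95, 89, 51
Sum = 527
Count = 7
Average = 527 / 7 = 75.29

ANSWER: 75.29


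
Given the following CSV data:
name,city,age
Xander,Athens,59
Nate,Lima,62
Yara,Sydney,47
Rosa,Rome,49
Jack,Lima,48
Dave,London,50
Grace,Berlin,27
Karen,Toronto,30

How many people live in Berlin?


Scanning city column for 'Berlin':
  Row 7: Grace -> MATCH
Total matches: 1

ANSWER: 1


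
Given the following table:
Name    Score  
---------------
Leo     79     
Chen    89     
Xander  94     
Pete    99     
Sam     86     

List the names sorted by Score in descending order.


Sorting by Score (descending):
  Pete: 99
  Xander: 94
  Chen: 89
  Sam: 86
  Leo: 79


ANSWER: Pete, Xander, Chen, Sam, Leo


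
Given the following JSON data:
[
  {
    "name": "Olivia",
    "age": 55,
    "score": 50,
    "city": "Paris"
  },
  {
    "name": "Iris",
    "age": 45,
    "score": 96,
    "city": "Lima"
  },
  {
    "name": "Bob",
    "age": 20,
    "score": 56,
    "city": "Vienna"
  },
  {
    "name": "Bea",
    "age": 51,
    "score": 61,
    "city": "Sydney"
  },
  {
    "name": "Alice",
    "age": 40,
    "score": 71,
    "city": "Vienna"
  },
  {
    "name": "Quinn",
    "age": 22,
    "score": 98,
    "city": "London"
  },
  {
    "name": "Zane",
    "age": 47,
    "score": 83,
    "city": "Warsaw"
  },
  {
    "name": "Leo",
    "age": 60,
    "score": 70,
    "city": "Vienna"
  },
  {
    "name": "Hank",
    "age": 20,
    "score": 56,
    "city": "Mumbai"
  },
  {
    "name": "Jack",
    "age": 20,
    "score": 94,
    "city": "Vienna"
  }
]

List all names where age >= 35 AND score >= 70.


Checking both conditions:
  Olivia (age=55, score=50) -> no
  Iris (age=45, score=96) -> YES
  Bob (age=20, score=56) -> no
  Bea (age=51, score=61) -> no
  Alice (age=40, score=71) -> YES
  Quinn (age=22, score=98) -> no
  Zane (age=47, score=83) -> YES
  Leo (age=60, score=70) -> YES
  Hank (age=20, score=56) -> no
  Jack (age=20, score=94) -> no


ANSWER: Iris, Alice, Zane, Leo


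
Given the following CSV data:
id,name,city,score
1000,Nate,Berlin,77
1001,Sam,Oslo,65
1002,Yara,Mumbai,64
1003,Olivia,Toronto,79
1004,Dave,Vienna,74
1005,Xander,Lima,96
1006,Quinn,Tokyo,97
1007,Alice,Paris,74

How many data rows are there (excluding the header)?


Counting rows (excluding header):
Header: id,name,city,score
Data rows: 8

ANSWER: 8


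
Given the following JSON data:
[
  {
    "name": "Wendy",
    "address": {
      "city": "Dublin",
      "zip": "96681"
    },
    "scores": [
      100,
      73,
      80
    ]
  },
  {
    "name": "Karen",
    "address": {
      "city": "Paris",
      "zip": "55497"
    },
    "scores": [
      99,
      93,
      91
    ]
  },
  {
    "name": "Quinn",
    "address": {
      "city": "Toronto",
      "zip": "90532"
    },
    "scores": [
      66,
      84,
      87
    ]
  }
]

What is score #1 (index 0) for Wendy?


Path: records[0].scores[0]
Value: 100

ANSWER: 100


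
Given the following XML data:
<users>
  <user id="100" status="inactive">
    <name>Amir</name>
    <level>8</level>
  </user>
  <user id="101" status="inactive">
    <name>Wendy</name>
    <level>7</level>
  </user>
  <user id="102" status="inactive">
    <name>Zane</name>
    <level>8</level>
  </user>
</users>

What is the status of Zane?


Finding user with name = Zane
user id="102" status="inactive"

ANSWER: inactive


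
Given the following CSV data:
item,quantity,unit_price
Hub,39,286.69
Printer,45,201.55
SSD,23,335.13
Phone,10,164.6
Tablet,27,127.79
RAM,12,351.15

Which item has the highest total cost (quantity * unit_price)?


Computing row totals:
  Hub: 11180.91
  Printer: 9069.75
  SSD: 7707.99
  Phone: 1646.0
  Tablet: 3450.33
  RAM: 4213.8
Maximum: Hub (11180.91)

ANSWER: Hub


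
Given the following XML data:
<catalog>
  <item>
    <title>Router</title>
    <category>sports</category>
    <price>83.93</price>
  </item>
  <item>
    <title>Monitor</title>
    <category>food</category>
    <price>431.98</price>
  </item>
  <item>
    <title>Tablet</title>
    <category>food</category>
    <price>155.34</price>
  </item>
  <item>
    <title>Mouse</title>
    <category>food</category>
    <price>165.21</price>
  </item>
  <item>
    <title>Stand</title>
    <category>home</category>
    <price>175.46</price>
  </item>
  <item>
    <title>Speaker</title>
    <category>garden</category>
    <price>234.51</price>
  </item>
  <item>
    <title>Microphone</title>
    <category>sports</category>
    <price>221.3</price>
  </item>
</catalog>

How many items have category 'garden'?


Scanning <item> elements for <category>garden</category>:
  Item 6: Speaker -> MATCH
Count: 1

ANSWER: 1


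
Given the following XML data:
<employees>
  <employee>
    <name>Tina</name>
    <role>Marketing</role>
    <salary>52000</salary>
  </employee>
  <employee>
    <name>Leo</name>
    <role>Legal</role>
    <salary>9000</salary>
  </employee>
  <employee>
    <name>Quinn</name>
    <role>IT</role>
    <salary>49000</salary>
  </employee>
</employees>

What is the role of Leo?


Searching for <employee> with <name>Leo</name>
Found at position 2
<role>Legal</role>

ANSWER: Legal


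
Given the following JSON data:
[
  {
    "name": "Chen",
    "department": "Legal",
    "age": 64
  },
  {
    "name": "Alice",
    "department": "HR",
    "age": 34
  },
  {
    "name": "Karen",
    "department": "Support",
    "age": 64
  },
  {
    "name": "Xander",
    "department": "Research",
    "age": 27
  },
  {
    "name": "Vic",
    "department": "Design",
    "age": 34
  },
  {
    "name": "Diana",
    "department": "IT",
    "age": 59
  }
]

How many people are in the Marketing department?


Scanning records for department = Marketing
  No matches found
Count: 0

ANSWER: 0


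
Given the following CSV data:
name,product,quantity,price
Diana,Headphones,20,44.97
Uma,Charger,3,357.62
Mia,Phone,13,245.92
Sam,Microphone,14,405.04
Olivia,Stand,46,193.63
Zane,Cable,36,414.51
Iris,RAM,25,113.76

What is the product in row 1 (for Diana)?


Row 1: Diana
Column 'product' = Headphones

ANSWER: Headphones


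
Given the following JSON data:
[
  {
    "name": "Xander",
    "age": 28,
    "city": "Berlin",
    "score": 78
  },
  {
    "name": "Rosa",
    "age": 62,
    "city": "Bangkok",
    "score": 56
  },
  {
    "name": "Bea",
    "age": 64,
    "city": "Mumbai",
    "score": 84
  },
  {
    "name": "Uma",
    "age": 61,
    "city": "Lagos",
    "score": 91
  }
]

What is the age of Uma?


Looking up record where name = Uma
Record index: 3
Field 'age' = 61

ANSWER: 61


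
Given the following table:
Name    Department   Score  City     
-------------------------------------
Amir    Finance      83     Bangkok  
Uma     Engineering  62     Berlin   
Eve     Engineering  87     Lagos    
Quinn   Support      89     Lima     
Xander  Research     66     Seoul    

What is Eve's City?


Row 3: Eve
City = Lagos

ANSWER: Lagos


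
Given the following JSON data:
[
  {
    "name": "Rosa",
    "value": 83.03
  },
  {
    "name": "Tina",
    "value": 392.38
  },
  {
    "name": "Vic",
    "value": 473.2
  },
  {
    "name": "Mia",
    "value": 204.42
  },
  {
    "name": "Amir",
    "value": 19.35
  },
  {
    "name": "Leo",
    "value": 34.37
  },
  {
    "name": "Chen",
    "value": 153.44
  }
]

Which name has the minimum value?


Comparing values:
  Rosa: 83.03
  Tina: 392.38
  Vic: 473.2
  Mia: 204.42
  Amir: 19.35
  Leo: 34.37
  Chen: 153.44
Minimum: Amir (19.35)

ANSWER: Amir


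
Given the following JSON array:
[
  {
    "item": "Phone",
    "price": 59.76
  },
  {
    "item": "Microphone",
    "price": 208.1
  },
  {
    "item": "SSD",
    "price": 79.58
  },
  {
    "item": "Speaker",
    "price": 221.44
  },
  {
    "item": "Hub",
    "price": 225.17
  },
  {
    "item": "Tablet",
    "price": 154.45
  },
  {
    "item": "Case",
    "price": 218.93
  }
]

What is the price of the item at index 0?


Array index 0 -> Phone
price = 59.76

ANSWER: 59.76


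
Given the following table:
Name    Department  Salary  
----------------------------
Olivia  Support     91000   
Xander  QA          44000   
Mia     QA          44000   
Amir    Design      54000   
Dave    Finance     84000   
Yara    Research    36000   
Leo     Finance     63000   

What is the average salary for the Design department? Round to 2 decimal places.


Design department members:
  Amir: 54000
Sum = 54000
Count = 1
Average = 54000 / 1 = 54000.00

ANSWER: 54000.00


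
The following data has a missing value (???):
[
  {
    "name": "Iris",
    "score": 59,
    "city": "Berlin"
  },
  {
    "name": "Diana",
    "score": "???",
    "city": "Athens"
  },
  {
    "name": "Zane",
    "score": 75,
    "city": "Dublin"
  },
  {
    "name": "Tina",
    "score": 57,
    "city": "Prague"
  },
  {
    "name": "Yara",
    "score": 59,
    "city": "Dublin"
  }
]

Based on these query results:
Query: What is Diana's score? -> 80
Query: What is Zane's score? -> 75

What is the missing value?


The missing value is Diana's score
From query: Diana's score = 80

ANSWER: 80


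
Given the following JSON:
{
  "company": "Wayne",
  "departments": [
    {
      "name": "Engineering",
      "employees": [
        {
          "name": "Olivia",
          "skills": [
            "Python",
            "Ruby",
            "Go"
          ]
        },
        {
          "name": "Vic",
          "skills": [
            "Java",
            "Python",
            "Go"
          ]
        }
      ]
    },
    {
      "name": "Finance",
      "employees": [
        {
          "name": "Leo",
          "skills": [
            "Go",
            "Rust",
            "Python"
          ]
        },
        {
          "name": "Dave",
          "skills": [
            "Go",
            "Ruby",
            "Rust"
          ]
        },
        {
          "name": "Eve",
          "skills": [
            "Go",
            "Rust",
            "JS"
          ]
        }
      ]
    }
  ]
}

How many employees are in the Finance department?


Path: departments[1].employees
Count: 3

ANSWER: 3


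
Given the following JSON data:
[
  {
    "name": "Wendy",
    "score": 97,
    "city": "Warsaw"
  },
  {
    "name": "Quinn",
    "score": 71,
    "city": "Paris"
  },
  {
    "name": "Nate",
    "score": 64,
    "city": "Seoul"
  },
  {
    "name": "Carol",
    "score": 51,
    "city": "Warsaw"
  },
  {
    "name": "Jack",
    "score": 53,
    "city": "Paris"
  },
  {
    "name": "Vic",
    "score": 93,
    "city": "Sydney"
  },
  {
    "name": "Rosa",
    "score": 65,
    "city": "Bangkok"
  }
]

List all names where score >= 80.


Filtering records where score >= 80:
  Wendy (score=97) -> YES
  Quinn (score=71) -> no
  Nate (score=64) -> no
  Carol (score=51) -> no
  Jack (score=53) -> no
  Vic (score=93) -> YES
  Rosa (score=65) -> no


ANSWER: Wendy, Vic


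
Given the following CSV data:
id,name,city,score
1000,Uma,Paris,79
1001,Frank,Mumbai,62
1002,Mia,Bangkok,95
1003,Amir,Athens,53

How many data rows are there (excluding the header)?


Counting rows (excluding header):
Header: id,name,city,score
Data rows: 4

ANSWER: 4


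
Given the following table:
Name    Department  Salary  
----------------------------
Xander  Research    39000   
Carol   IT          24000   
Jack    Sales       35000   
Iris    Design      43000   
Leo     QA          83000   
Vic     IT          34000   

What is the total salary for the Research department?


Research department members:
  Xander: 39000
Total = 39000 = 39000

ANSWER: 39000


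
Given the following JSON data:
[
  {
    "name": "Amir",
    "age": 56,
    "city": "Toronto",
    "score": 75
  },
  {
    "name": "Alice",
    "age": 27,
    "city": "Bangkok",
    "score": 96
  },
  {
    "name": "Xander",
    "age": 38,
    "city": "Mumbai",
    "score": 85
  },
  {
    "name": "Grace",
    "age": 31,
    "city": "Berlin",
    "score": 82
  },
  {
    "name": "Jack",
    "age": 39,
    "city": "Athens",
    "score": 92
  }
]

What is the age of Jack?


Looking up record where name = Jack
Record index: 4
Field 'age' = 39

ANSWER: 39


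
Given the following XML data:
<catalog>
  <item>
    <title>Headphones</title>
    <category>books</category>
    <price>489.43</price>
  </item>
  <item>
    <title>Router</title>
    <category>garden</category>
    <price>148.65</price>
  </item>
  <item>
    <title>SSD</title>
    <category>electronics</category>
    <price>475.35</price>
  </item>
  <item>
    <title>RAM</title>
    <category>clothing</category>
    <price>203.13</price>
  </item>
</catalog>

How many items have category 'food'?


Scanning <item> elements for <category>food</category>:
Count: 0

ANSWER: 0


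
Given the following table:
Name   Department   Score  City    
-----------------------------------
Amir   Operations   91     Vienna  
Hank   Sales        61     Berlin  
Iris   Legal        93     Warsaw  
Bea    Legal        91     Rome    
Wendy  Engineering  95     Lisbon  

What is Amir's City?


Row 1: Amir
City = Vienna

ANSWER: Vienna


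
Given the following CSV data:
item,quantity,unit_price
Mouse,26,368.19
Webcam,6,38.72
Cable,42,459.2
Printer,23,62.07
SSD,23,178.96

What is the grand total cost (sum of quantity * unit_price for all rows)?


Computing row totals:
  Mouse: 26 * 368.19 = 9572.94
  Webcam: 6 * 38.72 = 232.32
  Cable: 42 * 459.2 = 19286.4
  Printer: 23 * 62.07 = 1427.61
  SSD: 23 * 178.96 = 4116.08
Grand total = 9572.94 + 232.32 + 19286.4 + 1427.61 + 4116.08 = 34635.35

ANSWER: 34635.35


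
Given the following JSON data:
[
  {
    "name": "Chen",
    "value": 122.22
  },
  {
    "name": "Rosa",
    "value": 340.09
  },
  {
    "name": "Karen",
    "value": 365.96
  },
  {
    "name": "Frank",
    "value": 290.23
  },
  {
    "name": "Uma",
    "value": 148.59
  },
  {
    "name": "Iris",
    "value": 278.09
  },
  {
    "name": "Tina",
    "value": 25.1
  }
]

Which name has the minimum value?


Comparing values:
  Chen: 122.22
  Rosa: 340.09
  Karen: 365.96
  Frank: 290.23
  Uma: 148.59
  Iris: 278.09
  Tina: 25.1
Minimum: Tina (25.1)

ANSWER: Tina


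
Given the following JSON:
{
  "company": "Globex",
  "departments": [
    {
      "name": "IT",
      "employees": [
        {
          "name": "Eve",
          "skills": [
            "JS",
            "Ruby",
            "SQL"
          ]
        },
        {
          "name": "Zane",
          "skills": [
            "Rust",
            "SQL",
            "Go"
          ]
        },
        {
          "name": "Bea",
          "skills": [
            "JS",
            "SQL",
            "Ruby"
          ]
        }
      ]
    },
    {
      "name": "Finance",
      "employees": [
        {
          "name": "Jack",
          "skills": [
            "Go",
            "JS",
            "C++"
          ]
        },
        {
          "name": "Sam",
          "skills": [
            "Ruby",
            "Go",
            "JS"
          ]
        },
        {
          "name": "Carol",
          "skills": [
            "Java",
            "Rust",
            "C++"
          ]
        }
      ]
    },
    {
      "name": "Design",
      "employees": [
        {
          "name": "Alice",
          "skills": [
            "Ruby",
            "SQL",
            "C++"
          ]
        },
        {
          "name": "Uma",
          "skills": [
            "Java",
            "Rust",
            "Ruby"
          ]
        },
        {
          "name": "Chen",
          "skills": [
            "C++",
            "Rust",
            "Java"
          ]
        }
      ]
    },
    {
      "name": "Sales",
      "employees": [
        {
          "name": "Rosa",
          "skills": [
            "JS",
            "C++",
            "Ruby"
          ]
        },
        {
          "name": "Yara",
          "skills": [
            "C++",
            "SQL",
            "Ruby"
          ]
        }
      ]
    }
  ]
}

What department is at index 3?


Path: departments[3].name
Value: Sales

ANSWER: Sales


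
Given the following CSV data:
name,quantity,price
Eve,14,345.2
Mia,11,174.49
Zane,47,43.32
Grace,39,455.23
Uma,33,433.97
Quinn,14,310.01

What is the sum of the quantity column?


Values in 'quantity' column:
  Row 1: 14
  Row 2: 11
  Row 3: 47
  Row 4: 39
  Row 5: 33
  Row 6: 14
Sum = 14 + 11 + 47 + 39 + 33 + 14 = 158

ANSWER: 158


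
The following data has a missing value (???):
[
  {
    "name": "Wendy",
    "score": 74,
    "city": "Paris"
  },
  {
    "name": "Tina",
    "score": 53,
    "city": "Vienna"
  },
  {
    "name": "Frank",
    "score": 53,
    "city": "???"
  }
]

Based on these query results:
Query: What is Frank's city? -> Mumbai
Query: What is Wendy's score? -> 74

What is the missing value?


The missing value is Frank's city
From query: Frank's city = Mumbai

ANSWER: Mumbai


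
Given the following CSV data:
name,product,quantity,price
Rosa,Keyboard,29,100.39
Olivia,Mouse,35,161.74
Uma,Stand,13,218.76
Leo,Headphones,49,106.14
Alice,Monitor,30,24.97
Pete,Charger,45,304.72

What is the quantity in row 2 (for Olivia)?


Row 2: Olivia
Column 'quantity' = 35

ANSWER: 35


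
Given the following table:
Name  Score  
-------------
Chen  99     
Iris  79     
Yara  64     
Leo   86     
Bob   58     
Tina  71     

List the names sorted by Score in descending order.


Sorting by Score (descending):
  Chen: 99
  Leo: 86
  Iris: 79
  Tina: 71
  Yara: 64
  Bob: 58


ANSWER: Chen, Leo, Iris, Tina, Yara, Bob


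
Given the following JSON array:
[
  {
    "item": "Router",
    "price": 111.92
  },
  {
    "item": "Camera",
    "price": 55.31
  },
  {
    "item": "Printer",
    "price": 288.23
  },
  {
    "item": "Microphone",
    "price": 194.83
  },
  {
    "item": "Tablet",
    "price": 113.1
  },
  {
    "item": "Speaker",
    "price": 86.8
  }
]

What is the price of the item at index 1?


Array index 1 -> Camera
price = 55.31

ANSWER: 55.31


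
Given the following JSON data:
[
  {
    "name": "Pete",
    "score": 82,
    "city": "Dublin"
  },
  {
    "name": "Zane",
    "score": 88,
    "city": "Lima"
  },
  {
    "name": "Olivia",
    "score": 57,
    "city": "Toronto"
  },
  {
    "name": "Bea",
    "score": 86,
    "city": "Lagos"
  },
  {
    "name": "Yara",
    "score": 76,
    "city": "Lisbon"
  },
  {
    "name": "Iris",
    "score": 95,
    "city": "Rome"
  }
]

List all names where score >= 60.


Filtering records where score >= 60:
  Pete (score=82) -> YES
  Zane (score=88) -> YES
  Olivia (score=57) -> no
  Bea (score=86) -> YES
  Yara (score=76) -> YES
  Iris (score=95) -> YES


ANSWER: Pete, Zane, Bea, Yara, Iris


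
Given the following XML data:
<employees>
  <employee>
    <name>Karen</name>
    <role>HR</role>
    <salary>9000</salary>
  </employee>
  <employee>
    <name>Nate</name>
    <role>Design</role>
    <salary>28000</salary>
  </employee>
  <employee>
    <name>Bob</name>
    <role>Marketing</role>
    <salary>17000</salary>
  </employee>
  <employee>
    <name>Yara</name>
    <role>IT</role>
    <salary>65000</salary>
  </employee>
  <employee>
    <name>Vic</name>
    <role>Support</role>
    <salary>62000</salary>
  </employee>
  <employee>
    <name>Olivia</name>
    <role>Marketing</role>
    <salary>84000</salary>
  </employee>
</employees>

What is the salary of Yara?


Searching for <employee> with <name>Yara</name>
Found at position 4
<salary>65000</salary>

ANSWER: 65000


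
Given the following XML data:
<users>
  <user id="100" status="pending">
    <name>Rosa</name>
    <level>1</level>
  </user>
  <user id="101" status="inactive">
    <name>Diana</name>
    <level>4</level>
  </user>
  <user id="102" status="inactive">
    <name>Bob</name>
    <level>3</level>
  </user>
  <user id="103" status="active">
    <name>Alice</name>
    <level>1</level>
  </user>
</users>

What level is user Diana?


Finding user: Diana
<level>4</level>

ANSWER: 4


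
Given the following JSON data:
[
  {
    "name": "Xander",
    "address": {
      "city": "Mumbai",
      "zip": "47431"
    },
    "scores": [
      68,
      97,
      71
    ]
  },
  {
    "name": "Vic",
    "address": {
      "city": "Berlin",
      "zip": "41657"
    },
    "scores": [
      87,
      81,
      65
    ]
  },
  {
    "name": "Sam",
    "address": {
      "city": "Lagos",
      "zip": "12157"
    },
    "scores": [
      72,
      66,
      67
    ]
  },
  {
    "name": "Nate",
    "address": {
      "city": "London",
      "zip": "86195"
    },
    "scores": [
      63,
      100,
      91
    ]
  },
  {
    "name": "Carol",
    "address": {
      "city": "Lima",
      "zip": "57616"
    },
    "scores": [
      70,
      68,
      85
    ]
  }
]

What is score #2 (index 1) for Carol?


Path: records[4].scores[1]
Value: 68

ANSWER: 68


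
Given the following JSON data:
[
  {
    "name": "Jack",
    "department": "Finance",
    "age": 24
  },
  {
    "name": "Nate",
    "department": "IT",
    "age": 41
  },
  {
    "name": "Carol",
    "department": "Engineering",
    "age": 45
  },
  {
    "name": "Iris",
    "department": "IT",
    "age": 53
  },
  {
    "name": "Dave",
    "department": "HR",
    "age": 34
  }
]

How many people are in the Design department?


Scanning records for department = Design
  No matches found
Count: 0

ANSWER: 0


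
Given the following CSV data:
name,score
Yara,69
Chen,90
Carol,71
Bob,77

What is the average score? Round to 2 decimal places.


Scores: 69, 90, 71, 77
Sum = 307
Count = 4
Average = 307 / 4 = 76.75

ANSWER: 76.75


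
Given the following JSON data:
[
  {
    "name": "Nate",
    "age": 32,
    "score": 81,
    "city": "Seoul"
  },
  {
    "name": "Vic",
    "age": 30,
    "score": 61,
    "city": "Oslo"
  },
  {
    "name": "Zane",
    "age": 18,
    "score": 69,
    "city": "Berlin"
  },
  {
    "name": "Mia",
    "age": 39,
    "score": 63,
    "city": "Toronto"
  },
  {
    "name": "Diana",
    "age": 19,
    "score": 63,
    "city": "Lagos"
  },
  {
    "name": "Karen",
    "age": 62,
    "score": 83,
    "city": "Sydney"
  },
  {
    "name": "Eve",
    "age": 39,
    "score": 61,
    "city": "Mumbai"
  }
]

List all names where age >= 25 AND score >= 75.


Checking both conditions:
  Nate (age=32, score=81) -> YES
  Vic (age=30, score=61) -> no
  Zane (age=18, score=69) -> no
  Mia (age=39, score=63) -> no
  Diana (age=19, score=63) -> no
  Karen (age=62, score=83) -> YES
  Eve (age=39, score=61) -> no


ANSWER: Nate, Karen


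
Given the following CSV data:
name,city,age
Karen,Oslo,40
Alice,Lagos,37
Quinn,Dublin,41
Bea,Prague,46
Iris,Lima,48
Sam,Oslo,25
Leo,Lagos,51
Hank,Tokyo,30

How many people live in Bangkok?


Scanning city column for 'Bangkok':
Total matches: 0

ANSWER: 0


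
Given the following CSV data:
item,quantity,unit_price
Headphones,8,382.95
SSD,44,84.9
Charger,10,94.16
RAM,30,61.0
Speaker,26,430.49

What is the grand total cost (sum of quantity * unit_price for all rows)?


Computing row totals:
  Headphones: 8 * 382.95 = 3063.6
  SSD: 44 * 84.9 = 3735.6
  Charger: 10 * 94.16 = 941.6
  RAM: 30 * 61.0 = 1830.0
  Speaker: 26 * 430.49 = 11192.74
Grand total = 3063.6 + 3735.6 + 941.6 + 1830.0 + 11192.74 = 20763.54

ANSWER: 20763.54


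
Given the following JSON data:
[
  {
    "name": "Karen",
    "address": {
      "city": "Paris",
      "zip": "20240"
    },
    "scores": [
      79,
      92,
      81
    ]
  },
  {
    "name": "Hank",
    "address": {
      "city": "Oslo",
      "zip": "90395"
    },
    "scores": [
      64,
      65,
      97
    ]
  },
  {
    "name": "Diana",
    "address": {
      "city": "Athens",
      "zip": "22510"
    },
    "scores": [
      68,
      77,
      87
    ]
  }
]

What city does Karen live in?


Path: records[0].address.city
Value: Paris

ANSWER: Paris


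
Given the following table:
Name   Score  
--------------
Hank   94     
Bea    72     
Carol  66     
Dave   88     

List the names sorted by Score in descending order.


Sorting by Score (descending):
  Hank: 94
  Dave: 88
  Bea: 72
  Carol: 66


ANSWER: Hank, Dave, Bea, Carol


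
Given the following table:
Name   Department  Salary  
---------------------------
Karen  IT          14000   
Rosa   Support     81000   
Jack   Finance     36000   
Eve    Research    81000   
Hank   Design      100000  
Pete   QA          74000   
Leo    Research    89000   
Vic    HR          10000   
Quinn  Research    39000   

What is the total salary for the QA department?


QA department members:
  Pete: 74000
Total = 74000 = 74000

ANSWER: 74000


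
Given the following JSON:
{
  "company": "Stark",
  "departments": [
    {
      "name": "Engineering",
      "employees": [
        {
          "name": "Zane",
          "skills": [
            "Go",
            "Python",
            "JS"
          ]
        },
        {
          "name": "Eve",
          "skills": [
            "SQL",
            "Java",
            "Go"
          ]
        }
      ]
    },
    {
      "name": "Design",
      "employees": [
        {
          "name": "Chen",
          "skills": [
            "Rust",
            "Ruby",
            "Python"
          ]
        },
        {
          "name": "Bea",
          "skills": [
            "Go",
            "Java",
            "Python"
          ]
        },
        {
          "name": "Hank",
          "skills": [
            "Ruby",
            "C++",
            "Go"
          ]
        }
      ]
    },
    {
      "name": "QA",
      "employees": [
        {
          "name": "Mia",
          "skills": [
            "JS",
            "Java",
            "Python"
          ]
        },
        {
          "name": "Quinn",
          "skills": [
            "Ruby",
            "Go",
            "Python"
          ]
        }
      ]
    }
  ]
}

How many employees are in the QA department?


Path: departments[2].employees
Count: 2

ANSWER: 2


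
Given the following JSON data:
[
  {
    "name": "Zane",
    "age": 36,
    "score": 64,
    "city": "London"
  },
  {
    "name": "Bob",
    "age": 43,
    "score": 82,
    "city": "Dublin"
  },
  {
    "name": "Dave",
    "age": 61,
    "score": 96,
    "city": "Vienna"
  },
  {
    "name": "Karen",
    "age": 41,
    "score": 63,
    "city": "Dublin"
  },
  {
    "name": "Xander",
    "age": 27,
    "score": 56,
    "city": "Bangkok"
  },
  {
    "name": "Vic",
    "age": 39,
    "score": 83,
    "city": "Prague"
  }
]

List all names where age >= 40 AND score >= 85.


Checking both conditions:
  Zane (age=36, score=64) -> no
  Bob (age=43, score=82) -> no
  Dave (age=61, score=96) -> YES
  Karen (age=41, score=63) -> no
  Xander (age=27, score=56) -> no
  Vic (age=39, score=83) -> no


ANSWER: Dave


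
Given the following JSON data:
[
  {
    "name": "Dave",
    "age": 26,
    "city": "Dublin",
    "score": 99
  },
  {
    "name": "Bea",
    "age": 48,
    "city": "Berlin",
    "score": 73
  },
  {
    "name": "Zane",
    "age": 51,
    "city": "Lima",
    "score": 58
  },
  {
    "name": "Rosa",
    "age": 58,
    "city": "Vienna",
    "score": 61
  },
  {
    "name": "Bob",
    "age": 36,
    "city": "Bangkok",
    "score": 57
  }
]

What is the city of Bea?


Looking up record where name = Bea
Record index: 1
Field 'city' = Berlin

ANSWER: Berlin


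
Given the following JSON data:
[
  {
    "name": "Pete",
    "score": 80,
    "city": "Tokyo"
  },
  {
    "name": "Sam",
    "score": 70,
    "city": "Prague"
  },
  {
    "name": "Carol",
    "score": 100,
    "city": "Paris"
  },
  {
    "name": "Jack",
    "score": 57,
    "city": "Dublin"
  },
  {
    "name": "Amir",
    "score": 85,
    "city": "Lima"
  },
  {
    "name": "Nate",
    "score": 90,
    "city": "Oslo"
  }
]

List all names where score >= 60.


Filtering records where score >= 60:
  Pete (score=80) -> YES
  Sam (score=70) -> YES
  Carol (score=100) -> YES
  Jack (score=57) -> no
  Amir (score=85) -> YES
  Nate (score=90) -> YES


ANSWER: Pete, Sam, Carol, Amir, Nate


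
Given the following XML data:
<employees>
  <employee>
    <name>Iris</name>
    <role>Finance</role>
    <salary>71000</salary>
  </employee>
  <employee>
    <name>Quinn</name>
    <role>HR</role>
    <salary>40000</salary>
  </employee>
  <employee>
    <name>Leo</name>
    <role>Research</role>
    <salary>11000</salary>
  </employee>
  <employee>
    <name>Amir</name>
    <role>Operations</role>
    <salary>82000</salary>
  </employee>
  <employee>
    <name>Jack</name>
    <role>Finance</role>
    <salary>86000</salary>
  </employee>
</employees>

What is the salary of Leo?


Searching for <employee> with <name>Leo</name>
Found at position 3
<salary>11000</salary>

ANSWER: 11000
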